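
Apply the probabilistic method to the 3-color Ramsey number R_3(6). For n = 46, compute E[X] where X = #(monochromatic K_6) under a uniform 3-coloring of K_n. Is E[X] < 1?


E[X] = C(46, 6) · 3^{1 − 15} = 9366819 · 3^{−14} = 9366819/4782969.
As a reduced fraction: E[X] = 3122273/1594323 ≈ 1.9583692.
Is E[X] < 1? NO.
Since E[X] ≥ 1, the first-moment bound is inconclusive at n = 46; it does NOT by itself certify R_3(6) > 46.

E[X] = 3122273/1594323 ≈ 1.9583692; E[X] ≥ 1; first-moment method inconclusive here.


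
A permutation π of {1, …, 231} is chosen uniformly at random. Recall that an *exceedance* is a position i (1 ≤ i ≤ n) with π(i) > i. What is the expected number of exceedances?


Write X = Σ_{i=1}^{231} X_i, where X_i = 1_{π(i) > i}.
For each fixed i, π(i) is uniform over {1, …, 231} (marginal of a uniform permutation), so P[π(i) > i] = (n − i)/n. Summing: Σ_{i=1}^{231} (n − i)/n = (0 + 1 + … + 230)/231 = 231(231 − 1)/(2·231) = (231 − 1)/2.
Hence E[X] = Σ_{i=1}^{231} (231 − i)/231 = 115 ≈ 115.00000.

E[X] = 115 = 115.00000.


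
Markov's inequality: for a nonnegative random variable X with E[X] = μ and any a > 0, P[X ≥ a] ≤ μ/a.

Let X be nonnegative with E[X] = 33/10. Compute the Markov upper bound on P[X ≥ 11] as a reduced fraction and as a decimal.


μ = E[X] = 33/10, a = 11.
Markov: P[X ≥ 11] ≤ μ/a = (33/10)/11 = 3/10.
Numerically: ≈ 0.300.
(Since a = 11 > μ = 3.300, the bound 3/10 is < 1 and informative.)

P[X ≥ 11] ≤ 3/10 ≈ 0.300.


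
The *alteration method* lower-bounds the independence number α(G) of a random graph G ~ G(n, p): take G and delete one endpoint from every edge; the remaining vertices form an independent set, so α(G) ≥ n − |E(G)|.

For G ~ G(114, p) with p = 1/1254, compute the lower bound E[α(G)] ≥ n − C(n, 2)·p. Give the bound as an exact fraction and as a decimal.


E[|E(G)|] = C(114, 2)·p = 6441 · (1/1254) = 113/22.
E[α(G)] ≥ n − E[|E(G)|] = 114 − 113/22 = 2395/22.
Numerically: ≈ 108.863636.
(This is only a lower bound; the true E[α(G)] may be larger.)

E[α(G)] ≥ 2395/22 ≈ 108.863636.


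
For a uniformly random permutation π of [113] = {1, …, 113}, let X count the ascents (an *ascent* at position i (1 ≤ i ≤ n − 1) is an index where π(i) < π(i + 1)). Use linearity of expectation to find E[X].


Write X = Σ X_I over i = 1, …, 112, with X_I the indicator of one ascent.
There are 112 indicators.
For each fixed i, the pair (π(i), π(i+1)) is a uniformly random ordered pair of distinct values from {1, …, 113}; by symmetry P[π(i) < π(i+1)] = 1/2.
By linearity: E[X] = 112 · (1/2) = (113 − 1) · (1/2) = 56 ≈ 56.0000.

E[X] = 56 = 56.0000.


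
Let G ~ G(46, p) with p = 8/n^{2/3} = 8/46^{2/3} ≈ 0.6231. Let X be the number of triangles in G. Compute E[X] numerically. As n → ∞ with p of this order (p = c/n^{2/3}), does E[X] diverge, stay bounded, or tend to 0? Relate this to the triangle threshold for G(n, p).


Number of potential triangles: C(46, 3) = 15180.
Each occurs with probability p³ ≈ (0.6231)³ ≈ 2.419660e-01.
By linearity: E[X] = C(46, 3)·p³ ≈ 15180 · 2.419660e-01 ≈ 3673.0435.
Since α = 2/3 < 1, p = c/n^{2/3} ≫ 1/n is above the triangle threshold p ~ 1/n. Asymptotically E[X] ~ (c³/6)·n^{3(1−α)} = (8³/6)·n^{1} → ∞; triangles are abundant w.h.p.

E[X] ≈ 3673.0435; in regime p = Θ(1/n^{2/3}) E[X] diverges (above the triangle threshold p ~ 1/n).


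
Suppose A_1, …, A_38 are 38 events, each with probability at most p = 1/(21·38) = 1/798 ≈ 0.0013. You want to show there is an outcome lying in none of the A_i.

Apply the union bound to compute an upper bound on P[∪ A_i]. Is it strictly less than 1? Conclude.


Union bound: P[∪_{i=1}^{38} A_i] ≤ Σ_i P[A_i] ≤ 38·p = 38·(1/798) = 1/21.
Numerically: 1/21 ≈ 0.0476.
Is 1/21 < 1? YES.
Since P[∪ A_i] ≤ 1/21 < 1, the complement has P[∩ A_i^c] ≥ 1 − 1/21 = 20/21 > 0, so some outcome avoids every A_i.

38·p = 1/21 ≈ 0.0476; existence CERTIFIED by the union bound.


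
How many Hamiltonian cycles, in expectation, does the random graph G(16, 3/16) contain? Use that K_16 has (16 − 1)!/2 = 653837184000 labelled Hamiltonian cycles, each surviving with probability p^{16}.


K_16 has (16 − 1)!/2 = 653837184000 labelled Hamiltonian cycles.
For each such Hamiltonian cycle H, let X_H = 1 if all 16 edges of H are present in G. Then P[X_H = 1] = p^{16} = (3/16)^{16} = 43046721/18446744073709551616.
Summing the indicators: E[X] = Σ_H E[X_H] = 653837184000 · p^{16} = 653837184000 · 43046721/18446744073709551616 = 27485885585032875/18014398509481984.
Numerically: E[X] ≈ 1.526.

E[X] = 653837184000 · (3/16)^{16} = 27485885585032875/18014398509481984 ≈ 1.526.


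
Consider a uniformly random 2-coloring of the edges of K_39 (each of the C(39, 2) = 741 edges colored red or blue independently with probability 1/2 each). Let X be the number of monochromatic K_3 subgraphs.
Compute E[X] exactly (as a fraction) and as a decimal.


Let X = Σ_S X_S over the C(39, 3) = 9139 subsets S of size 3, where X_S = 1 if the K_3 on S is monochromatic.
For a fixed S, the K_3 on S has C(3, 2) = 3 edges. P[all 3 edges red] = (1/2)^3, and likewise for blue, so P[monochromatic] = 2·(1/2)^3 = 2^{1 − 3} = 1/4.
By linearity: E[X] = C(39, 3) · 2^{1 − 3} = 9139 · 1/4 = 9139/4.
Numerically: E[X] ≈ 2284.75000.

E[X] = C(39,3)·2^(1−C(3,2)) = 9139/4 ≈ 2284.75000.


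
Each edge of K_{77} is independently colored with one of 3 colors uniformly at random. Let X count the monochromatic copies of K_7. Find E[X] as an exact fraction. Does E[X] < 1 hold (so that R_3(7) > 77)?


E[X] = C(77, 7) · 3^{1 − 21} = 2404808340 · 3^{−20} = 2404808340/3486784401.
As a reduced fraction: E[X] = 801602780/1162261467 ≈ 0.6896923.
Is E[X] < 1? YES.
Since E[X] < 1, there exists a 3-coloring of K_{77} with no monochromatic K_7; hence R_3(7) > 77.

E[X] = 801602780/1162261467 ≈ 0.6896923; E[X] < 1, so R_3(7) > 77.


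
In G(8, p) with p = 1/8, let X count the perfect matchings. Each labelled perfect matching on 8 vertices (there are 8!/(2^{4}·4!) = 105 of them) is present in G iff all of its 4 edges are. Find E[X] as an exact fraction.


K_8 has 8!/(2^{4}·4!) = 105 labelled perfect matchings.
For each such perfect matching H, let X_H = 1 if all 4 edges of H are present in G. Then P[X_H = 1] = p^{4} = (1/8)^{4} = 1/4096.
By linearity: E[X] = Σ_H E[X_H] = 105 · p^{4} = 105 · 1/4096 = 105/4096.
Numerically: E[X] ≈ 0.025635.

E[X] = 105 · (1/8)^{4} = 105/4096 ≈ 0.025635.


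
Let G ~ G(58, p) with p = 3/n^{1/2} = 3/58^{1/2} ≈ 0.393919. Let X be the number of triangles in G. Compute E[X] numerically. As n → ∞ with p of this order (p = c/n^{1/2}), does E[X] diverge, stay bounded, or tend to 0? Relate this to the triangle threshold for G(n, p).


Number of potential triangles: C(58, 3) = 30856.
Each occurs with probability p³ ≈ (0.393919)³ ≈ 6.11254084e-02.
By linearity: E[X] = C(58, 3)·p³ ≈ 30856 · 6.11254084e-02 ≈ 1886.085602.
Since α = 1/2 < 1, p = c/n^{1/2} ≫ 1/n is above the triangle threshold p ~ 1/n. Asymptotically E[X] ~ (c³/6)·n^{3(1−α)} = (3³/6)·n^{1.5} → ∞; triangles are abundant w.h.p.

E[X] ≈ 1886.085602; in regime p = Θ(1/n^{1/2}) E[X] diverges (above the triangle threshold p ~ 1/n).


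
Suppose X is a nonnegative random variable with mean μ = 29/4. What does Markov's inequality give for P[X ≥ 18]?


μ = E[X] = 29/4, a = 18.
Markov: P[X ≥ 18] ≤ μ/a = (29/4)/18 = 29/72.
Numerically: ≈ 0.4028.
(Since a = 18 > μ = 7.2500, the bound 29/72 is < 1 and informative.)

P[X ≥ 18] ≤ 29/72 ≈ 0.4028.


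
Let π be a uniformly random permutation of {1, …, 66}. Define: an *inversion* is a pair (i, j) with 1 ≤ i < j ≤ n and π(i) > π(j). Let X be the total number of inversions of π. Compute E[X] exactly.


Write X = Σ X_I over the C(66, 2) = 2145 pairs i < j, with X_I the indicator of one inversion.
There are 2145 indicators.
For each fixed pair i < j, the values π(i) and π(j) are two distinct elements of {1, …, 66} in uniformly random order; by symmetry P[π(i) > π(j)] = 1/2.
By linearity: E[X] = 2145 · (1/2) = C(66, 2) · (1/2) = 2145/2 = 2145/2 ≈ 1072.500000.

E[X] = 2145/2 = 1072.500000.


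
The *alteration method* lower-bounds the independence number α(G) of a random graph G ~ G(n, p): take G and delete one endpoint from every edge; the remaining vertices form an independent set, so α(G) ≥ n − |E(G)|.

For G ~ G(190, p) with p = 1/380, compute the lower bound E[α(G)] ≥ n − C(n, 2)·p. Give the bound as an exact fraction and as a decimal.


E[|E(G)|] = C(190, 2)·p = 17955 · (1/380) = 189/4.
E[α(G)] ≥ n − E[|E(G)|] = 190 − 189/4 = 571/4.
Numerically: ≈ 142.75000.
(This is only a lower bound; the true E[α(G)] may be larger.)

E[α(G)] ≥ 571/4 ≈ 142.75000.


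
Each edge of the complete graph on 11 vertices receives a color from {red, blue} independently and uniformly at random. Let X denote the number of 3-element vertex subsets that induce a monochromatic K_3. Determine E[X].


Let X = Σ_S X_S over the C(11, 3) = 165 subsets S of size 3, where X_S = 1 if the K_3 on S is monochromatic.
For a fixed S, the K_3 on S has C(3, 2) = 3 edges. P[all 3 edges red] = (1/2)^3, and likewise for blue, so P[monochromatic] = 2·(1/2)^3 = 2^{1 − 3} = 1/4.
By linearity of expectation: E[X] = C(11, 3) · 2^{1 − 3} = 165 · 1/4 = 165/4.
Numerically: E[X] ≈ 41.25000.

E[X] = C(11,3)·2^(1−C(3,2)) = 165/4 ≈ 41.25000.


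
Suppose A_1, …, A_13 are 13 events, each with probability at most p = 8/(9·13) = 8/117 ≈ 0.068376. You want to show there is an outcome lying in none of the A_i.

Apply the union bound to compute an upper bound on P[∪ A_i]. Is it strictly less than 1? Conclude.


Union bound: P[∪_{i=1}^{13} A_i] ≤ Σ_i P[A_i] ≤ 13·p = 13·(8/117) = 8/9.
Numerically: 8/9 ≈ 0.888889.
Is 8/9 < 1? YES.
Since P[∪ A_i] ≤ 8/9 < 1, the complement has P[∩ A_i^c] ≥ 1 − 8/9 = 1/9 > 0, so some outcome avoids every A_i.

13·p = 8/9 ≈ 0.888889; existence CERTIFIED by the union bound.


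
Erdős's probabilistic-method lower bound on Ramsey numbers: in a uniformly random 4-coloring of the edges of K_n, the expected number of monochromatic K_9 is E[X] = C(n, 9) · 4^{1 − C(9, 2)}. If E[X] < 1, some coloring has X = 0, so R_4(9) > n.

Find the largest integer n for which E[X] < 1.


We need C(n, 9) · 4^{1 − 36} < 1, i.e. C(n, 9) < 4^{36 − 1} = 1180591620717411303424.
Check values of n near the boundary:
  n = 909: C(909, 9) = 1122169012923711463931; 1122169012923711463931 < 1180591620717411303424? YES
  n = 910: C(910, 9) = 1133378248346922788210; 1133378248346922788210 < 1180591620717411303424? YES
  n = 911: C(911, 9) = 1144686900492291197405; 1144686900492291197405 < 1180591620717411303424? YES
  n = 912: C(912, 9) = 1156095740032081475120; 1156095740032081475120 < 1180591620717411303424? YES
  n = 913: C(913, 9) = 1167605542753639808390; 1167605542753639808390 < 1180591620717411303424? YES
  n = 914: C(914, 9) = 1179217089587653905932; 1179217089587653905932 < 1180591620717411303424? YES
  n = 915: C(915, 9) = 1190931166636537885130; 1190931166636537885130 < 1180591620717411303424? NO
  n = 916: C(916, 9) = 1202748565202942340440; 1202748565202942340440 < 1180591620717411303424? NO
The largest n with C(n, 9) < 1180591620717411303424 is n = 914 (where E[X] = 294804272396913476483/295147905179352825856 ≈ 0.998836). Hence R_4(9) > 914, i.e. R_4(9) ≥ 915.

Largest n = 914; hence R_4(9) > 914.


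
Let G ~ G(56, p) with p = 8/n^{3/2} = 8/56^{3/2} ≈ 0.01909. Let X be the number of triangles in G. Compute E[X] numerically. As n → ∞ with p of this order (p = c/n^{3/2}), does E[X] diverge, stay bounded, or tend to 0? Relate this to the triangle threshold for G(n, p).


Number of potential triangles: C(56, 3) = 27720.
Each occurs with probability p³ ≈ (0.01909)³ ≈ 6.9570294e-06.
By linearity: E[X] = C(56, 3)·p³ ≈ 27720 · 6.9570294e-06 ≈ 0.19285.
Since α = 3/2 > 1, p = c/n^{3/2} = o(1/n) is below the triangle threshold p ~ 1/n. Asymptotically E[X] ~ (c³/6)·n^{3(1−α)} = (8³/6)·n^{-1.5} → 0, so by Markov's inequality G has no triangles w.h.p.

E[X] ≈ 0.19285; in regime p = Θ(1/n^{3/2}) E[X] tends to 0 (below the triangle threshold p ~ 1/n).


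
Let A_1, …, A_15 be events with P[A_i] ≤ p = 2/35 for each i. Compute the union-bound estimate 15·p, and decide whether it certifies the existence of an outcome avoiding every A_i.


Union bound: P[∪_{i=1}^{15} A_i] ≤ Σ_i P[A_i] ≤ 15·p = 15·(2/35) = 6/7.
Numerically: 6/7 ≈ 0.8571429.
Is 6/7 < 1? YES.
Since P[∪ A_i] ≤ 6/7 < 1, the complement has P[∩ A_i^c] ≥ 1 − 6/7 = 1/7 > 0, so some outcome avoids every A_i.

15·p = 6/7 ≈ 0.8571429; existence CERTIFIED by the union bound.


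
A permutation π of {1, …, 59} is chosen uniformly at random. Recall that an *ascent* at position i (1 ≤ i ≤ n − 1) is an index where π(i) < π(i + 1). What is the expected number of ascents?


Write X = Σ X_I over i = 1, …, 58, with X_I the indicator of one ascent.
There are 58 indicators.
For each fixed i, the pair (π(i), π(i+1)) is a uniformly random ordered pair of distinct values from {1, …, 59}; by symmetry P[π(i) < π(i+1)] = 1/2.
By linearity: E[X] = 58 · (1/2) = (59 − 1) · (1/2) = 29 ≈ 29.00000.

E[X] = 29 = 29.00000.


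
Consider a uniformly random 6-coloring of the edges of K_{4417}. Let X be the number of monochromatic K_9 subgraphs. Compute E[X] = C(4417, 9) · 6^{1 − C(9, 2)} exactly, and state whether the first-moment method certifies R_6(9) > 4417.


E[X] = C(4417, 9) · 6^{1 − 36} = 1749208766098544225331185560 · 6^{−35} = 1749208766098544225331185560/1719070799748422591028658176.
As a reduced fraction: E[X] = 218651095762318028166398195/214883849968552823878582272 ≈ 1.01753.
Is E[X] < 1? NO.
Since E[X] ≥ 1, the first-moment bound is inconclusive at n = 4417; it does NOT by itself certify R_6(9) > 4417.

E[X] = 218651095762318028166398195/214883849968552823878582272 ≈ 1.01753; E[X] ≥ 1; first-moment method inconclusive here.


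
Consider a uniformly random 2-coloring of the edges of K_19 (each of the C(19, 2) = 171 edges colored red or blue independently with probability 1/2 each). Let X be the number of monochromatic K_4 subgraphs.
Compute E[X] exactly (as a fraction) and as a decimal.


Let X = Σ_S X_S over the C(19, 4) = 3876 subsets S of size 4, where X_S = 1 if the K_4 on S is monochromatic.
For a fixed S, the K_4 on S has C(4, 2) = 6 edges. P[all 6 edges red] = (1/2)^6, and likewise for blue, so P[monochromatic] = 2·(1/2)^6 = 2^{1 − 6} = 1/32.
By linearity: E[X] = C(19, 4) · 2^{1 − 6} = 3876 · 1/32 = 969/8.
Numerically: E[X] ≈ 121.125.

E[X] = C(19,4)·2^(1−C(4,2)) = 969/8 ≈ 121.125.


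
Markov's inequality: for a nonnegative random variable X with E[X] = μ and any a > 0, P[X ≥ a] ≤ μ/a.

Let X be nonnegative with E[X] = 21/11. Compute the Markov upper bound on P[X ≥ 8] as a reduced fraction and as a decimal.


μ = E[X] = 21/11, a = 8.
Markov: P[X ≥ 8] ≤ μ/a = (21/11)/8 = 21/88.
Numerically: ≈ 0.239.
(Since a = 8 > μ = 1.909, the bound 21/88 is < 1 and informative.)

P[X ≥ 8] ≤ 21/88 ≈ 0.239.


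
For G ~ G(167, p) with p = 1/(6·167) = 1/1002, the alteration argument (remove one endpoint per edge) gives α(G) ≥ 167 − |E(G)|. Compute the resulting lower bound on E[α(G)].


E[|E(G)|] = C(167, 2)·p = 13861 · (1/1002) = 83/6.
E[α(G)] ≥ n − E[|E(G)|] = 167 − 83/6 = 919/6.
Numerically: ≈ 153.1667.
(This is only a lower bound; the true E[α(G)] may be larger.)

E[α(G)] ≥ 919/6 ≈ 153.1667.


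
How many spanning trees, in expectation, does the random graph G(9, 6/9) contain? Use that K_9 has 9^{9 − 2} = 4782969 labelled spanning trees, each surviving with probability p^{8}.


K_9 has 9^{9 − 2} = 4782969 labelled spanning trees.
For each such spanning tree H, let X_H = 1 if all 8 edges of H are present in G. Then P[X_H = 1] = p^{8} = (2/3)^{8} = 256/6561.
By linearity of expectation: E[X] = Σ_H E[X_H] = 4782969 · p^{8} = 4782969 · 256/6561 = 186624.
Numerically: E[X] ≈ 1.87e+05.

E[X] = 4782969 · (2/3)^{8} = 186624 ≈ 1.87e+05.


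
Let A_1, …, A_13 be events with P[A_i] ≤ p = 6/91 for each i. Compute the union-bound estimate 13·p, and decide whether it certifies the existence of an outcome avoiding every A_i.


Union bound: P[∪_{i=1}^{13} A_i] ≤ Σ_i P[A_i] ≤ 13·p = 13·(6/91) = 6/7.
Numerically: 6/7 ≈ 0.85714.
Is 6/7 < 1? YES.
Since P[∪ A_i] ≤ 6/7 < 1, the complement has P[∩ A_i^c] ≥ 1 − 6/7 = 1/7 > 0, so some outcome avoids every A_i.

13·p = 6/7 ≈ 0.85714; existence CERTIFIED by the union bound.


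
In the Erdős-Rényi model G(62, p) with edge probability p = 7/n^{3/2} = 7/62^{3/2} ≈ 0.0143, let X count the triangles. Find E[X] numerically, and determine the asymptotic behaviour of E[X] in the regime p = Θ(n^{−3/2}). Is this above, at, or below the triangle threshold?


Number of potential triangles: C(62, 3) = 37820.
Each occurs with probability p³ ≈ (0.0143)³ ≈ 2.94803e-06.
By linearity: E[X] = C(62, 3)·p³ ≈ 37820 · 2.94803e-06 ≈ 0.111.
Since α = 3/2 > 1, p = c/n^{3/2} = o(1/n) is below the triangle threshold p ~ 1/n. Asymptotically E[X] ~ (c³/6)·n^{3(1−α)} = (7³/6)·n^{-1.5} → 0, so by Markov's inequality G has no triangles w.h.p.

E[X] ≈ 0.111; in regime p = Θ(1/n^{3/2}) E[X] tends to 0 (below the triangle threshold p ~ 1/n).


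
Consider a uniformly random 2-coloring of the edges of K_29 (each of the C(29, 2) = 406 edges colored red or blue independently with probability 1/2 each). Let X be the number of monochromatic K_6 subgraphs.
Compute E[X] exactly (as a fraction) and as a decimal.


Let X = Σ_S X_S over the C(29, 6) = 475020 subsets S of size 6, where X_S = 1 if the K_6 on S is monochromatic.
For a fixed S, the K_6 on S has C(6, 2) = 15 edges. P[all 15 edges red] = (1/2)^15, and likewise for blue, so P[monochromatic] = 2·(1/2)^15 = 2^{1 − 15} = 1/16384.
By linearity: E[X] = C(29, 6) · 2^{1 − 15} = 475020 · 1/16384 = 118755/4096.
Numerically: E[X] ≈ 28.993.

E[X] = C(29,6)·2^(1−C(6,2)) = 118755/4096 ≈ 28.993.


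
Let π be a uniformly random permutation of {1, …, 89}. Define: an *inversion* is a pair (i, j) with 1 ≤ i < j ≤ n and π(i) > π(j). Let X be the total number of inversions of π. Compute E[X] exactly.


Write X = Σ X_I over the C(89, 2) = 3916 pairs i < j, with X_I the indicator of one inversion.
There are 3916 indicators.
For each fixed pair i < j, the values π(i) and π(j) are two distinct elements of {1, …, 89} in uniformly random order; by symmetry P[π(i) > π(j)] = 1/2.
By linearity: E[X] = 3916 · (1/2) = C(89, 2) · (1/2) = 3916/2 = 1958 ≈ 1958.00000.

E[X] = 1958 = 1958.00000.


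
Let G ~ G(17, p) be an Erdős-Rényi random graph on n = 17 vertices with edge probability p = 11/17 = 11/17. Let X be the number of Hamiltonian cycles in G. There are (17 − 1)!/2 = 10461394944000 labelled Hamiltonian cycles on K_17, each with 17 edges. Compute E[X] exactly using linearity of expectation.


K_17 has (17 − 1)!/2 = 10461394944000 labelled Hamiltonian cycles.
For each such Hamiltonian cycle H, let X_H = 1 if all 17 edges of H are present in G. Then P[X_H = 1] = p^{17} = (11/17)^{17} = 505447028499293771/827240261886336764177.
Summing the indicators: E[X] = Σ_H E[X_H] = 10461394944000 · p^{17} = 10461394944000 · 505447028499293771/827240261886336764177 = 5287680988402335763510093824000/827240261886336764177.
Numerically: E[X] ≈ 6.39195e+09.

E[X] = 10461394944000 · (11/17)^{17} = 5287680988402335763510093824000/827240261886336764177 ≈ 6.39195e+09.


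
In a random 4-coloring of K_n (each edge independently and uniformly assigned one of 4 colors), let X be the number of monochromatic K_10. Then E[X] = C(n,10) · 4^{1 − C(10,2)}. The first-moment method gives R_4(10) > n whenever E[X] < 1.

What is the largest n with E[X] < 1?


We need C(n, 10) · 4^{1 − 45} < 1, i.e. C(n, 10) < 4^{45 − 1} = 309485009821345068724781056.
Check values of n near the boundary:
  n = 2022: C(2022, 10) = 307870445231474093395937796; 307870445231474093395937796 < 309485009821345068724781056? YES
  n = 2023: C(2023, 10) = 309399856285778485315440716; 309399856285778485315440716 < 309485009821345068724781056? YES
  n = 2024: C(2024, 10) = 310936101848269937576192656; 310936101848269937576192656 < 309485009821345068724781056? NO
  n = 2025: C(2025, 10) = 312479209053472269772600560; 312479209053472269772600560 < 309485009821345068724781056? NO
The largest n with C(n, 10) < 309485009821345068724781056 is n = 2023 (where E[X] = 77349964071444621328860179/77371252455336267181195264 ≈ 0.9997). Hence R_4(10) > 2023, i.e. R_4(10) ≥ 2024.

Largest n = 2023; hence R_4(10) > 2023.


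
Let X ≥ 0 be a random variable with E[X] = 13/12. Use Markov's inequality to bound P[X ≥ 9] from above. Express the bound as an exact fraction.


μ = E[X] = 13/12, a = 9.
Markov: P[X ≥ 9] ≤ μ/a = (13/12)/9 = 13/108.
Numerically: ≈ 0.12037.
(Since a = 9 > μ = 1.08333, the bound 13/108 is < 1 and informative.)

P[X ≥ 9] ≤ 13/108 ≈ 0.12037.


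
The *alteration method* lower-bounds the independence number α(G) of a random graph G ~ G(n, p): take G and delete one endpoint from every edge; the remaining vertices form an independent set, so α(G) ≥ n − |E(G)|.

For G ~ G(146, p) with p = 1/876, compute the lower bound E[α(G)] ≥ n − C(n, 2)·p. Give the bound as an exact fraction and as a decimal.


E[|E(G)|] = C(146, 2)·p = 10585 · (1/876) = 145/12.
E[α(G)] ≥ n − E[|E(G)|] = 146 − 145/12 = 1607/12.
Numerically: ≈ 133.9167.
(This is only a lower bound; the true E[α(G)] may be larger.)

E[α(G)] ≥ 1607/12 ≈ 133.9167.


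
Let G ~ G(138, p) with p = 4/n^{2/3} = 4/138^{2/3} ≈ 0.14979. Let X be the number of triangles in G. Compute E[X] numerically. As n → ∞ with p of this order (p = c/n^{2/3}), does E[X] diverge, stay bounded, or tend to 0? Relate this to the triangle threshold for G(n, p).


Number of potential triangles: C(138, 3) = 428536.
Each occurs with probability p³ ≈ (0.14979)³ ≈ 3.3606385e-03.
By linearity: E[X] = C(138, 3)·p³ ≈ 428536 · 3.3606385e-03 ≈ 1440.15459.
Since α = 2/3 < 1, p = c/n^{2/3} ≫ 1/n is above the triangle threshold p ~ 1/n. Asymptotically E[X] ~ (c³/6)·n^{3(1−α)} = (4³/6)·n^{1} → ∞; triangles are abundant w.h.p.

E[X] ≈ 1440.15459; in regime p = Θ(1/n^{2/3}) E[X] diverges (above the triangle threshold p ~ 1/n).


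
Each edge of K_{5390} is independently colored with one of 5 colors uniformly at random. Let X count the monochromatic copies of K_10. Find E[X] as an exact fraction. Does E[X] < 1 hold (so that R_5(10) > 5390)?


E[X] = C(5390, 10) · 5^{1 − 45} = 5655833965919099070255434039753 · 5^{−44} = 5655833965919099070255434039753/5684341886080801486968994140625.
As a reduced fraction: E[X] = 5655833965919099070255434039753/5684341886080801486968994140625 ≈ 0.99498.
Is E[X] < 1? YES.
Since E[X] < 1, there exists a 5-coloring of K_{5390} with no monochromatic K_10; hence R_5(10) > 5390.

E[X] = 5655833965919099070255434039753/5684341886080801486968994140625 ≈ 0.99498; E[X] < 1, so R_5(10) > 5390.


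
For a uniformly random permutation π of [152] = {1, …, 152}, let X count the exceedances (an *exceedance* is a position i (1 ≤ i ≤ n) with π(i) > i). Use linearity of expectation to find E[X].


Write X = Σ_{i=1}^{152} X_i, where X_i = 1_{π(i) > i}.
For each fixed i, π(i) is uniform over {1, …, 152} (marginal of a uniform permutation), so P[π(i) > i] = (n − i)/n. Summing: Σ_{i=1}^{152} (n − i)/n = (0 + 1 + … + 151)/152 = 152(152 − 1)/(2·152) = (152 − 1)/2.
Hence E[X] = Σ_{i=1}^{152} (152 − i)/152 = 151/2 ≈ 75.500000.

E[X] = 151/2 = 75.500000.


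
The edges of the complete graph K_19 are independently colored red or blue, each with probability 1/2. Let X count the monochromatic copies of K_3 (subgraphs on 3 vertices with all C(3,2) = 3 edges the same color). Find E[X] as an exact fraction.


Let X = Σ_S X_S over the C(19, 3) = 969 subsets S of size 3, where X_S = 1 if the K_3 on S is monochromatic.
For a fixed S, the K_3 on S has C(3, 2) = 3 edges. P[all 3 edges red] = (1/2)^3, and likewise for blue, so P[monochromatic] = 2·(1/2)^3 = 2^{1 − 3} = 1/4.
By linearity of expectation: E[X] = C(19, 3) · 2^{1 − 3} = 969 · 1/4 = 969/4.
Numerically: E[X] ≈ 242.250.

E[X] = C(19,3)·2^(1−C(3,2)) = 969/4 ≈ 242.250.


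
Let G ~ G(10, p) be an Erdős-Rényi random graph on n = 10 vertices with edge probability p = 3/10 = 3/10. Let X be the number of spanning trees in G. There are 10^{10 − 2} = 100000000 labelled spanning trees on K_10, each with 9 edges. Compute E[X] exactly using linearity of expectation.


K_10 has 10^{10 − 2} = 100000000 labelled spanning trees.
For each such spanning tree H, let X_H = 1 if all 9 edges of H are present in G. Then P[X_H = 1] = p^{9} = (3/10)^{9} = 19683/1000000000.
By linearity: E[X] = Σ_H E[X_H] = 100000000 · p^{9} = 100000000 · 19683/1000000000 = 19683/10.
Numerically: E[X] ≈ 1968.

E[X] = 100000000 · (3/10)^{9} = 19683/10 ≈ 1968.


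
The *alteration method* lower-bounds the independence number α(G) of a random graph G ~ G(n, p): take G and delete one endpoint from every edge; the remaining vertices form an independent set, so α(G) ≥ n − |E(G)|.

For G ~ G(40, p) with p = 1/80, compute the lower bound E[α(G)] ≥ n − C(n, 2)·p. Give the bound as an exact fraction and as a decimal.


E[|E(G)|] = C(40, 2)·p = 780 · (1/80) = 39/4.
E[α(G)] ≥ n − E[|E(G)|] = 40 − 39/4 = 121/4.
Numerically: ≈ 30.25000.
(This is only a lower bound; the true E[α(G)] may be larger.)

E[α(G)] ≥ 121/4 ≈ 30.25000.


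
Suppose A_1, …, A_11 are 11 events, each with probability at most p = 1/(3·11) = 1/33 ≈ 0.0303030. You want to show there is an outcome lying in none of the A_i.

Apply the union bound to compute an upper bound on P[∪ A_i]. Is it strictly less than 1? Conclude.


Union bound: P[∪_{i=1}^{11} A_i] ≤ Σ_i P[A_i] ≤ 11·p = 11·(1/33) = 1/3.
Numerically: 1/3 ≈ 0.3333333.
Is 1/3 < 1? YES.
Since P[∪ A_i] ≤ 1/3 < 1, the complement has P[∩ A_i^c] ≥ 1 − 1/3 = 2/3 > 0, so some outcome avoids every A_i.

11·p = 1/3 ≈ 0.3333333; existence CERTIFIED by the union bound.


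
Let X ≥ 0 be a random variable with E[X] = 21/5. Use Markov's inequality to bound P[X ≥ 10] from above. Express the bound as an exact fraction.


μ = E[X] = 21/5, a = 10.
Markov: P[X ≥ 10] ≤ μ/a = (21/5)/10 = 21/50.
Numerically: ≈ 0.420000.
(Since a = 10 > μ = 4.200000, the bound 21/50 is < 1 and informative.)

P[X ≥ 10] ≤ 21/50 ≈ 0.420000.


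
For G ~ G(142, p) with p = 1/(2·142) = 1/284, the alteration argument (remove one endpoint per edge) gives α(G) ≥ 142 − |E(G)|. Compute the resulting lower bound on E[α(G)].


E[|E(G)|] = C(142, 2)·p = 10011 · (1/284) = 141/4.
E[α(G)] ≥ n − E[|E(G)|] = 142 − 141/4 = 427/4.
Numerically: ≈ 106.75000.
(This is only a lower bound; the true E[α(G)] may be larger.)

E[α(G)] ≥ 427/4 ≈ 106.75000.


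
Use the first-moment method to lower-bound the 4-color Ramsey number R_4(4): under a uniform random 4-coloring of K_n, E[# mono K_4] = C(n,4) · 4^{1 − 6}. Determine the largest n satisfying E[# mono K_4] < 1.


We need C(n, 4) · 4^{1 − 6} < 1, i.e. C(n, 4) < 4^{6 − 1} = 1024.
Check values of n near the boundary:
  n = 10: C(10, 4) = 210; 210 < 1024? YES
  n = 11: C(11, 4) = 330; 330 < 1024? YES
  n = 12: C(12, 4) = 495; 495 < 1024? YES
  n = 13: C(13, 4) = 715; 715 < 1024? YES
  n = 14: C(14, 4) = 1001; 1001 < 1024? YES
  n = 15: C(15, 4) = 1365; 1365 < 1024? NO
  n = 16: C(16, 4) = 1820; 1820 < 1024? NO
The largest n with C(n, 4) < 1024 is n = 14 (where E[X] = 1001/1024 ≈ 0.978). Hence R_4(4) > 14, i.e. R_4(4) ≥ 15.

Largest n = 14; hence R_4(4) > 14.


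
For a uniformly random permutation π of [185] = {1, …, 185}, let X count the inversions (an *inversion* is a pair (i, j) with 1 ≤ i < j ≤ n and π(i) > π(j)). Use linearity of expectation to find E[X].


Write X = Σ X_I over the C(185, 2) = 17020 pairs i < j, with X_I the indicator of one inversion.
There are 17020 indicators.
For each fixed pair i < j, the values π(i) and π(j) are two distinct elements of {1, …, 185} in uniformly random order; by symmetry P[π(i) > π(j)] = 1/2.
By linearity: E[X] = 17020 · (1/2) = C(185, 2) · (1/2) = 17020/2 = 8510 ≈ 8510.00000.

E[X] = 8510 = 8510.00000.


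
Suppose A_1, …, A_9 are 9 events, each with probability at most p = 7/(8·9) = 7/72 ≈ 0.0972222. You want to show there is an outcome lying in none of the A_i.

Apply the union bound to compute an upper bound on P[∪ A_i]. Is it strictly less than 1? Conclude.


Union bound: P[∪_{i=1}^{9} A_i] ≤ Σ_i P[A_i] ≤ 9·p = 9·(7/72) = 7/8.
Numerically: 7/8 ≈ 0.8750000.
Is 7/8 < 1? YES.
Since P[∪ A_i] ≤ 7/8 < 1, the complement has P[∩ A_i^c] ≥ 1 − 7/8 = 1/8 > 0, so some outcome avoids every A_i.

9·p = 7/8 ≈ 0.8750000; existence CERTIFIED by the union bound.


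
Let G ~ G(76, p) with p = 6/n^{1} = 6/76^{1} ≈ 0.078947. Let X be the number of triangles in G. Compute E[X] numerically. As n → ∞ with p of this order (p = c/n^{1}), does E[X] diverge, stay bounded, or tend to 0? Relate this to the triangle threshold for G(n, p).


Number of potential triangles: C(76, 3) = 70300.
Each occurs with probability p³ ≈ (0.078947)³ ≈ 4.9205424e-04.
By linearity: E[X] = C(76, 3)·p³ ≈ 70300 · 4.9205424e-04 ≈ 34.59141.
Here α = 1, so p = 6/n is exactly at the triangle threshold p ~ 1/n. Asymptotically E[X] → c³/6 = 6³/6 = 36 ≈ 36.00000, a bounded constant. In this regime the triangle count is asymptotically Poisson(c³/6).

E[X] ≈ 34.59141; in regime p = Θ(1/n^{1}) E[X] stays bounded (at the triangle threshold p ~ 1/n).


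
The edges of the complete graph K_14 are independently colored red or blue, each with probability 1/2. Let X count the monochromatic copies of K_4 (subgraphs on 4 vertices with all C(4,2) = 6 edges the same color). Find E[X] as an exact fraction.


Let X = Σ_S X_S over the C(14, 4) = 1001 subsets S of size 4, where X_S = 1 if the K_4 on S is monochromatic.
For a fixed S, the K_4 on S has C(4, 2) = 6 edges. P[all 6 edges red] = (1/2)^6, and likewise for blue, so P[monochromatic] = 2·(1/2)^6 = 2^{1 − 6} = 1/32.
By linearity: E[X] = C(14, 4) · 2^{1 − 6} = 1001 · 1/32 = 1001/32.
Numerically: E[X] ≈ 31.281250.

E[X] = C(14,4)·2^(1−C(4,2)) = 1001/32 ≈ 31.281250.


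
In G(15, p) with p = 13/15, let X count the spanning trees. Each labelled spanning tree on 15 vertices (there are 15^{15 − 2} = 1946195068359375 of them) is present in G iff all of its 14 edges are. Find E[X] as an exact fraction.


K_15 has 15^{15 − 2} = 1946195068359375 labelled spanning trees.
For each such spanning tree H, let X_H = 1 if all 14 edges of H are present in G. Then P[X_H = 1] = p^{14} = (13/15)^{14} = 3937376385699289/29192926025390625.
Summing the indicators: E[X] = Σ_H E[X_H] = 1946195068359375 · p^{14} = 1946195068359375 · 3937376385699289/29192926025390625 = 3937376385699289/15.
Numerically: E[X] ≈ 2.6249e+14.

E[X] = 1946195068359375 · (13/15)^{14} = 3937376385699289/15 ≈ 2.6249e+14.


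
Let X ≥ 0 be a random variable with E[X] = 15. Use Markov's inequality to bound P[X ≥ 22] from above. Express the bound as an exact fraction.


μ = E[X] = 15, a = 22.
Markov: P[X ≥ 22] ≤ μ/a = (15)/22 = 15/22.
Numerically: ≈ 0.68182.
(Since a = 22 > μ = 15.00000, the bound 15/22 is < 1 and informative.)

P[X ≥ 22] ≤ 15/22 ≈ 0.68182.


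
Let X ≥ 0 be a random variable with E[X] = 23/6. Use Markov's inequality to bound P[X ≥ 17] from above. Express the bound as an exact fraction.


μ = E[X] = 23/6, a = 17.
Markov: P[X ≥ 17] ≤ μ/a = (23/6)/17 = 23/102.
Numerically: ≈ 0.22549.
(Since a = 17 > μ = 3.83333, the bound 23/102 is < 1 and informative.)

P[X ≥ 17] ≤ 23/102 ≈ 0.22549.


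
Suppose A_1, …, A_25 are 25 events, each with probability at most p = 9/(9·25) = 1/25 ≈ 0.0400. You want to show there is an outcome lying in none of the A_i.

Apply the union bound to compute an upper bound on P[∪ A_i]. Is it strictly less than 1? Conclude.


Union bound: P[∪_{i=1}^{25} A_i] ≤ Σ_i P[A_i] ≤ 25·p = 25·(1/25) = 1.
Numerically: 1 ≈ 1.0000.
Is 1 < 1? NO.
Since the bound 1 is ≥ 1, the union bound is uninformative here; it does NOT by itself certify existence.

25·p = 1 ≈ 1.0000; existence NOT certified by the union bound.


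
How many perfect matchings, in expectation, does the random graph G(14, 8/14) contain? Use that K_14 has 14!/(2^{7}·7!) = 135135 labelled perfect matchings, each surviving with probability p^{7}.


K_14 has 14!/(2^{7}·7!) = 135135 labelled perfect matchings.
For each such perfect matching H, let X_H = 1 if all 7 edges of H are present in G. Then P[X_H = 1] = p^{7} = (4/7)^{7} = 16384/823543.
Summing the indicators: E[X] = Σ_H E[X_H] = 135135 · p^{7} = 135135 · 16384/823543 = 316293120/117649.
Numerically: E[X] ≈ 2688.4.

E[X] = 135135 · (4/7)^{7} = 316293120/117649 ≈ 2688.4.


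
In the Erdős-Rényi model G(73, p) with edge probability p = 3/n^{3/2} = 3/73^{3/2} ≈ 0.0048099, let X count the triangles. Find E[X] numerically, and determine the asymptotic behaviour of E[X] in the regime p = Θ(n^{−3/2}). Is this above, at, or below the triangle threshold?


Number of potential triangles: C(73, 3) = 62196.
Each occurs with probability p³ ≈ (0.0048099)³ ≈ 1.1127841e-07.
By linearity: E[X] = C(73, 3)·p³ ≈ 62196 · 1.1127841e-07 ≈ 0.00692.
Since α = 3/2 > 1, p = c/n^{3/2} = o(1/n) is below the triangle threshold p ~ 1/n. Asymptotically E[X] ~ (c³/6)·n^{3(1−α)} = (3³/6)·n^{-1.5} → 0, so by Markov's inequality G has no triangles w.h.p.

E[X] ≈ 0.00692; in regime p = Θ(1/n^{3/2}) E[X] tends to 0 (below the triangle threshold p ~ 1/n).


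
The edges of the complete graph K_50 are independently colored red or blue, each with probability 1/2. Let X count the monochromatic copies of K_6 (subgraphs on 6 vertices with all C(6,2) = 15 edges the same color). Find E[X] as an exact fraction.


Let X = Σ_S X_S over the C(50, 6) = 15890700 subsets S of size 6, where X_S = 1 if the K_6 on S is monochromatic.
For a fixed S, the K_6 on S has C(6, 2) = 15 edges. P[all 15 edges red] = (1/2)^15, and likewise for blue, so P[monochromatic] = 2·(1/2)^15 = 2^{1 − 15} = 1/16384.
By linearity: E[X] = C(50, 6) · 2^{1 − 15} = 15890700 · 1/16384 = 3972675/4096.
Numerically: E[X] ≈ 969.89136.

E[X] = C(50,6)·2^(1−C(6,2)) = 3972675/4096 ≈ 969.89136.


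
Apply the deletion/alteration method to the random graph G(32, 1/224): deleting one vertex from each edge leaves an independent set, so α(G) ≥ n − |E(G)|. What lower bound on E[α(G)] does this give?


E[|E(G)|] = C(32, 2)·p = 496 · (1/224) = 31/14.
E[α(G)] ≥ n − E[|E(G)|] = 32 − 31/14 = 417/14.
Numerically: ≈ 29.786.
(This is only a lower bound; the true E[α(G)] may be larger.)

E[α(G)] ≥ 417/14 ≈ 29.786.


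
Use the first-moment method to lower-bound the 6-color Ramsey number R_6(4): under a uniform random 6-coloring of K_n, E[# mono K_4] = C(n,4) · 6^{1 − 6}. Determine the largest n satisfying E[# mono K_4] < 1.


We need C(n, 4) · 6^{1 − 6} < 1, i.e. C(n, 4) < 6^{6 − 1} = 7776.
Check values of n near the boundary:
  n = 16: C(16, 4) = 1820; 1820 < 7776? YES
  n = 17: C(17, 4) = 2380; 2380 < 7776? YES
  n = 18: C(18, 4) = 3060; 3060 < 7776? YES
  n = 19: C(19, 4) = 3876; 3876 < 7776? YES
  n = 20: C(20, 4) = 4845; 4845 < 7776? YES
  n = 21: C(21, 4) = 5985; 5985 < 7776? YES
  n = 22: C(22, 4) = 7315; 7315 < 7776? YES
  n = 23: C(23, 4) = 8855; 8855 < 7776? NO
  n = 24: C(24, 4) = 10626; 10626 < 7776? NO
  n = 25: C(25, 4) = 12650; 12650 < 7776? NO
The largest n with C(n, 4) < 7776 is n = 22 (where E[X] = 7315/7776 ≈ 0.9407). Hence R_6(4) > 22, i.e. R_6(4) ≥ 23.

Largest n = 22; hence R_6(4) > 22.


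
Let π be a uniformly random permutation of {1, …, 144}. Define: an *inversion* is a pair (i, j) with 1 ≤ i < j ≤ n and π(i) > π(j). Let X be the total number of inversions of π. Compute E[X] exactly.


Write X = Σ X_I over the C(144, 2) = 10296 pairs i < j, with X_I the indicator of one inversion.
There are 10296 indicators.
For each fixed pair i < j, the values π(i) and π(j) are two distinct elements of {1, …, 144} in uniformly random order; by symmetry P[π(i) > π(j)] = 1/2.
By linearity: E[X] = 10296 · (1/2) = C(144, 2) · (1/2) = 10296/2 = 5148 ≈ 5148.000.

E[X] = 5148 = 5148.000.


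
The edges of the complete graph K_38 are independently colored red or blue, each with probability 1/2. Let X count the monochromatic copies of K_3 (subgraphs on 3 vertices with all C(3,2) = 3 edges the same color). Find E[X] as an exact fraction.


Let X = Σ_S X_S over the C(38, 3) = 8436 subsets S of size 3, where X_S = 1 if the K_3 on S is monochromatic.
For a fixed S, the K_3 on S has C(3, 2) = 3 edges. P[all 3 edges red] = (1/2)^3, and likewise for blue, so P[monochromatic] = 2·(1/2)^3 = 2^{1 − 3} = 1/4.
By linearity of expectation: E[X] = C(38, 3) · 2^{1 − 3} = 8436 · 1/4 = 2109.
Numerically: E[X] ≈ 2109.0000.

E[X] = C(38,3)·2^(1−C(3,2)) = 2109 ≈ 2109.0000.


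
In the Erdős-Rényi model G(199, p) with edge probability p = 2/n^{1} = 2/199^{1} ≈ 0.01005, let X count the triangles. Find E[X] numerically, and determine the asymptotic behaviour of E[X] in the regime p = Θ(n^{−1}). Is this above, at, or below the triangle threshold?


Number of potential triangles: C(199, 3) = 1293699.
Each occurs with probability p³ ≈ (0.01005)³ ≈ 1.015151e-06.
By linearity: E[X] = C(199, 3)·p³ ≈ 1293699 · 1.015151e-06 ≈ 1.3133.
Here α = 1, so p = 2/n is exactly at the triangle threshold p ~ 1/n. Asymptotically E[X] → c³/6 = 2³/6 = 4/3 ≈ 1.3333, a bounded constant. In this regime the triangle count is asymptotically Poisson(c³/6).

E[X] ≈ 1.3133; in regime p = Θ(1/n^{1}) E[X] stays bounded (at the triangle threshold p ~ 1/n).


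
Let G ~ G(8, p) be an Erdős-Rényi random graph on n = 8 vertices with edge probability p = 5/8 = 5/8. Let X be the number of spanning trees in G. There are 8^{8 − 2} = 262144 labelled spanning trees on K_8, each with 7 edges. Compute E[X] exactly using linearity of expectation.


K_8 has 8^{8 − 2} = 262144 labelled spanning trees.
For each such spanning tree H, let X_H = 1 if all 7 edges of H are present in G. Then P[X_H = 1] = p^{7} = (5/8)^{7} = 78125/2097152.
By linearity of expectation: E[X] = Σ_H E[X_H] = 262144 · p^{7} = 262144 · 78125/2097152 = 78125/8.
Numerically: E[X] ≈ 9765.62.

E[X] = 262144 · (5/8)^{7} = 78125/8 ≈ 9765.62.


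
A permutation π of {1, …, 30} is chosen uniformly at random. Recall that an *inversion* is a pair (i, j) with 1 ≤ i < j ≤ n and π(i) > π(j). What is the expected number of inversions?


Write X = Σ X_I over the C(30, 2) = 435 pairs i < j, with X_I the indicator of one inversion.
There are 435 indicators.
For each fixed pair i < j, the values π(i) and π(j) are two distinct elements of {1, …, 30} in uniformly random order; by symmetry P[π(i) > π(j)] = 1/2.
By linearity: E[X] = 435 · (1/2) = C(30, 2) · (1/2) = 435/2 = 435/2 ≈ 217.50000.

E[X] = 435/2 = 217.50000.


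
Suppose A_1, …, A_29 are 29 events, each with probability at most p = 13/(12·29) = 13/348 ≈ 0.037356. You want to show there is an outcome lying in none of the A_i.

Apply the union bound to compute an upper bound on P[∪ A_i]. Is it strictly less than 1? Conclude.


Union bound: P[∪_{i=1}^{29} A_i] ≤ Σ_i P[A_i] ≤ 29·p = 29·(13/348) = 13/12.
Numerically: 13/12 ≈ 1.083333.
Is 13/12 < 1? NO.
Since the bound 13/12 is ≥ 1, the union bound is uninformative here; it does NOT by itself certify existence.

29·p = 13/12 ≈ 1.083333; existence NOT certified by the union bound.
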